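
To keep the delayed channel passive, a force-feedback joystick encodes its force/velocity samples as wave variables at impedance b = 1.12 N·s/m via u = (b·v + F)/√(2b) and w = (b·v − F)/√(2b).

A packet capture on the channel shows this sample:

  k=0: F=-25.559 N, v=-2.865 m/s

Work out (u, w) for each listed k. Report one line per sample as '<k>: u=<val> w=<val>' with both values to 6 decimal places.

k=0: b·v=1.12×(-2.865)=-3.208800; √(2b)=1.496663; u=(-3.208800+(-25.559))/1.496663=-19.221295, w=(-3.208800−(-25.559))/1.496663=14.933356

0: u=-19.221295 w=14.933356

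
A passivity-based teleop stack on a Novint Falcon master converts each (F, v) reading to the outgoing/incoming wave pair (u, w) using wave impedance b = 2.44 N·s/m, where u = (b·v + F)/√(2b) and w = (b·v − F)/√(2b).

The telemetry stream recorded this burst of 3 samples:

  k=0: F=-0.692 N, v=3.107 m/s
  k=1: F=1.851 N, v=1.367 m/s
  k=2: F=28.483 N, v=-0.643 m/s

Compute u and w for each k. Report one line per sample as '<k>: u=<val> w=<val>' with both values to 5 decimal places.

k=0: b·v=2.44×3.107=7.58108; √(2b)=2.20907; u=(7.58108+(-0.692))/2.20907=3.11854, w=(7.58108−(-0.692))/2.20907=3.74505
k=1: b·v=2.44×1.367=3.33548; √(2b)=2.20907; u=(3.33548+1.851)/2.20907=2.34781, w=(3.33548−1.851)/2.20907=0.67199
k=2: b·v=2.44×(-0.643)=-1.56892; √(2b)=2.20907; u=(-1.56892+28.483)/2.20907=12.18343, w=(-1.56892−28.483)/2.20907=-13.60386

0: u=3.11854 w=3.74505
1: u=2.34781 w=0.67199
2: u=12.18343 w=-13.60386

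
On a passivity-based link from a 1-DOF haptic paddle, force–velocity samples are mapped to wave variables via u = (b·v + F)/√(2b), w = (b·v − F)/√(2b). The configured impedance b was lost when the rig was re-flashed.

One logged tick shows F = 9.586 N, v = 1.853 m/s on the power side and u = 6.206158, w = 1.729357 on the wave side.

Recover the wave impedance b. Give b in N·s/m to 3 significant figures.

b = 9.17 N·s/m

u + w = 7.935515;  u + w = √(2b)·v, so √(2b) = 7.935515/1.853 = 4.282523.
b = (√(2b))²/2 = 18.340003/2 = 9.170001.
(Check via u − w = 2F/√(2b): u − w = 4.476801, 2F/√(2b) = 4.476800.)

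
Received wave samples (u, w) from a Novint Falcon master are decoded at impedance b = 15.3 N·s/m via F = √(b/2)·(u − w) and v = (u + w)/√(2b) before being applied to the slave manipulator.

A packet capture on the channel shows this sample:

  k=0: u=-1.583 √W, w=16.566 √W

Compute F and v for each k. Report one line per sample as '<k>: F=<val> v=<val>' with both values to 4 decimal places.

k=0: u−w=-18.1490, u+w=14.9830; √(b/2)=2.7659, √(2b)=5.5317; F=2.7659×(-18.149)=-50.1977, v=14.9830/5.5317=2.7086

0: F=-50.1977 v=2.7086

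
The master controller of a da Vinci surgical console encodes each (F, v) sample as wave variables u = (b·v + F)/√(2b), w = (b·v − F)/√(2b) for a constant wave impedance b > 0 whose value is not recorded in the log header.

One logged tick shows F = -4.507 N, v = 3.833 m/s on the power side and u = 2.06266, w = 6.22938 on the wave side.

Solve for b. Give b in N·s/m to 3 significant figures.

u + w = 8.2920;  u + w = √(2b)·v, so √(2b) = 8.2920/3.833 = 2.1633.
b = (√(2b))²/2 = 4.6800/2 = 2.3400.
(Check via u − w = 2F/√(2b): u − w = -4.1667, 2F/√(2b) = -4.1667.)

b = 2.34 N·s/m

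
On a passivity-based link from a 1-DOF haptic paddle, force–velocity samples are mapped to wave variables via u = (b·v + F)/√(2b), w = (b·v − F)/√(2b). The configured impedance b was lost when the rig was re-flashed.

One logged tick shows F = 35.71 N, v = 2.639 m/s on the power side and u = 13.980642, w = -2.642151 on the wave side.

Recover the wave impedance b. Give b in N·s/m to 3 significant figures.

b = 9.23 N·s/m

u + w = 11.338491;  u + w = √(2b)·v, so √(2b) = 11.338491/2.639 = 4.296510.
b = (√(2b))²/2 = 18.460002/2 = 9.230001.
(Check via u − w = 2F/√(2b): u − w = 16.622793, 2F/√(2b) = 16.622792.)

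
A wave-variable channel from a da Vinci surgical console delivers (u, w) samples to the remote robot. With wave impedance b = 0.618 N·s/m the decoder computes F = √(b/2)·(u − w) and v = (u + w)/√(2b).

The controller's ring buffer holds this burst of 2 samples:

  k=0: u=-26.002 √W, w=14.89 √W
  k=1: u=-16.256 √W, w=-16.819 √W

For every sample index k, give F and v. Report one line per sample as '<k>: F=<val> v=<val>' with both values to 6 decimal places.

0: F=-22.730950 v=-9.995005
1: F=0.312959 v=-29.750250

k=0: u−w=-40.892000, u+w=-11.112000; √(b/2)=0.555878, √(2b)=1.111755; F=0.555878×(-40.892)=-22.730950, v=-11.112000/1.111755=-9.995005
k=1: u−w=0.563000, u+w=-33.075000; √(b/2)=0.555878, √(2b)=1.111755; F=0.555878×0.563=0.312959, v=-33.075000/1.111755=-29.750250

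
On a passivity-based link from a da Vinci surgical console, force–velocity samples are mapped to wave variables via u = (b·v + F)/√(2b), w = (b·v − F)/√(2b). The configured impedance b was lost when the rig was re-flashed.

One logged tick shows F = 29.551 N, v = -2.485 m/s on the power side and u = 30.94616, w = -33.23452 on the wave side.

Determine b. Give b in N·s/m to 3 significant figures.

b = 0.424 N·s/m

u + w = -2.2884;  u + w = √(2b)·v, so √(2b) = -2.2884/(-2.485) = 0.9209.
b = (√(2b))²/2 = 0.8480/2 = 0.4240.
(Check via u − w = 2F/√(2b): u − w = 64.1807, 2F/√(2b) = 64.1807.)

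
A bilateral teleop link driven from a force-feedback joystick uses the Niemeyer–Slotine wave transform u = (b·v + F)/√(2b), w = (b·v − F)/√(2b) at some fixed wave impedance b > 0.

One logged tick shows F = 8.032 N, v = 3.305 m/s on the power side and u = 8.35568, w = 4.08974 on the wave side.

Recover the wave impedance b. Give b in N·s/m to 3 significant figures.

b = 7.09 N·s/m

u + w = 12.44542;  u + w = √(2b)·v, so √(2b) = 12.44542/3.305 = 3.76563.
b = (√(2b))²/2 = 14.18000/2 = 7.09000.
(Check via u − w = 2F/√(2b): u − w = 4.26594, 2F/√(2b) = 4.26595.)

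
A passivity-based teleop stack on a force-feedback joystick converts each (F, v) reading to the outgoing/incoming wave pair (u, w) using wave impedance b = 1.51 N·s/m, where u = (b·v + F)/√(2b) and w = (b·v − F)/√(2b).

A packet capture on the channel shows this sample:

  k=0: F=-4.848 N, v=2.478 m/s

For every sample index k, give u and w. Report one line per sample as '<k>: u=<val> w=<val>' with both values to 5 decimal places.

0: u=-0.63656 w=4.94286

k=0: b·v=1.51×2.478=3.74178; √(2b)=1.73781; u=(3.74178+(-4.848))/1.73781=-0.63656, w=(3.74178−(-4.848))/1.73781=4.94286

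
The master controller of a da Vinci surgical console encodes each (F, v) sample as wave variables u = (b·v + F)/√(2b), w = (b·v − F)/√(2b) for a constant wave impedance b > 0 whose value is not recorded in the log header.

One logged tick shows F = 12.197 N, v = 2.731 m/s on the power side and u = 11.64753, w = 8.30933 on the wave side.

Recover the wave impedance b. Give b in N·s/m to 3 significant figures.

b = 26.7 N·s/m

u + w = 19.9569;  u + w = √(2b)·v, so √(2b) = 19.9569/2.731 = 7.3075.
b = (√(2b))²/2 = 53.4000/2 = 26.7000.
(Check via u − w = 2F/√(2b): u − w = 3.3382, 2F/√(2b) = 3.3382.)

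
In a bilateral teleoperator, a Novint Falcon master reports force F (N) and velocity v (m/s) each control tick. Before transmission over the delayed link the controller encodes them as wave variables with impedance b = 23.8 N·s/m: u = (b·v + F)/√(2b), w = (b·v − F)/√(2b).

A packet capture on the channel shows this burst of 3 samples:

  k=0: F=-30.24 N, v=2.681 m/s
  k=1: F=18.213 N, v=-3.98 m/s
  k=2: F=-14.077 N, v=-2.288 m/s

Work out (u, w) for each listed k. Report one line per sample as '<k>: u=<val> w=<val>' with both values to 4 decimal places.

k=0: b·v=23.8×2.681=63.8078; √(2b)=6.8993; u=(63.8078+(-30.24))/6.8993=4.8654, w=(63.8078−(-30.24))/6.8993=13.6315
k=1: b·v=23.8×(-3.98)=-94.7240; √(2b)=6.8993; u=(-94.7240+18.213)/6.8993=-11.0897, w=(-94.7240−18.213)/6.8993=-16.3694
k=2: b·v=23.8×(-2.288)=-54.4544; √(2b)=6.8993; u=(-54.4544+(-14.077))/6.8993=-9.9331, w=(-54.4544−(-14.077))/6.8993=-5.8524

0: u=4.8654 w=13.6315
1: u=-11.0897 w=-16.3694
2: u=-9.9331 w=-5.8524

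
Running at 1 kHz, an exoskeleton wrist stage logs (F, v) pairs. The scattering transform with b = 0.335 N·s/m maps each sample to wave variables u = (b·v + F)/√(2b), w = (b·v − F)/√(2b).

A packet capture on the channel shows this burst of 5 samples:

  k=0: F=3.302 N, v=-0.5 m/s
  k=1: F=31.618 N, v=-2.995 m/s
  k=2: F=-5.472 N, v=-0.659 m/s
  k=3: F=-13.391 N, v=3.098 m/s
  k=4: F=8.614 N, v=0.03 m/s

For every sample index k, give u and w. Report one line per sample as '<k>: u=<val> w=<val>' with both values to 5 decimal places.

k=0: b·v=0.335×(-0.5)=-0.16750; √(2b)=0.81854; u=(-0.16750+3.302)/0.81854=3.82940, w=(-0.16750−3.302)/0.81854=-4.23867
k=1: b·v=0.335×(-2.995)=-1.00333; √(2b)=0.81854; u=(-1.00333+31.618)/0.81854=37.40178, w=(-1.00333−31.618)/0.81854=-39.85329
k=2: b·v=0.335×(-0.659)=-0.22077; √(2b)=0.81854; u=(-0.22077+(-5.472))/0.81854=-6.95482, w=(-0.22077−(-5.472))/0.81854=6.41540
k=3: b·v=0.335×3.098=1.03783; √(2b)=0.81854; u=(1.03783+(-13.391))/0.81854=-15.09180, w=(1.03783−(-13.391))/0.81854=17.62762
k=4: b·v=0.335×0.03=0.01005; √(2b)=0.81854; u=(0.01005+8.614)/0.81854=10.53595, w=(0.01005−8.614)/0.81854=-10.51140

0: u=3.82940 w=-4.23867
1: u=37.40178 w=-39.85329
2: u=-6.95482 w=6.41540
3: u=-15.09180 w=17.62762
4: u=10.53595 w=-10.51140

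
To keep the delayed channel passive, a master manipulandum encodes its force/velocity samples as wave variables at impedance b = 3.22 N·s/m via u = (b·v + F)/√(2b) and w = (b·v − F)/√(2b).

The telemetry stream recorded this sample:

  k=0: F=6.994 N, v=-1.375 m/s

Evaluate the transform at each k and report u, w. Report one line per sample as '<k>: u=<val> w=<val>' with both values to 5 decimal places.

k=0: b·v=3.22×(-1.375)=-4.42750; √(2b)=2.53772; u=(-4.42750+6.994)/2.53772=1.01134, w=(-4.42750−6.994)/2.53772=-4.50070

0: u=1.01134 w=-4.50070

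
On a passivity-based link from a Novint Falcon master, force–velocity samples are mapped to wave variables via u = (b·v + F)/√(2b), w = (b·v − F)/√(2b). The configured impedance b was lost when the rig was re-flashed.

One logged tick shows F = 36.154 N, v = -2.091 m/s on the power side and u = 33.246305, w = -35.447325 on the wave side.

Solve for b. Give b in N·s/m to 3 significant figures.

u + w = -2.201020;  u + w = √(2b)·v, so √(2b) = -2.201020/(-2.091) = 1.052616.
b = (√(2b))²/2 = 1.108000/2 = 0.554000.
(Check via u − w = 2F/√(2b): u − w = 68.693630, 2F/√(2b) = 68.693618.)

b = 0.554 N·s/m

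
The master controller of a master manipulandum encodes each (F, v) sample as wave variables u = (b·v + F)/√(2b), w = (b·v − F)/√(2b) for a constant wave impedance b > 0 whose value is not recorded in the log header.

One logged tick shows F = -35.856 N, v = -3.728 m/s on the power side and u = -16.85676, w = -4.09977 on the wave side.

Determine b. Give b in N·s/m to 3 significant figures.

u + w = -20.9565;  u + w = √(2b)·v, so √(2b) = -20.9565/(-3.728) = 5.6214.
b = (√(2b))²/2 = 31.6000/2 = 15.8000.
(Check via u − w = 2F/√(2b): u − w = -12.7570, 2F/√(2b) = -12.7570.)

b = 15.8 N·s/m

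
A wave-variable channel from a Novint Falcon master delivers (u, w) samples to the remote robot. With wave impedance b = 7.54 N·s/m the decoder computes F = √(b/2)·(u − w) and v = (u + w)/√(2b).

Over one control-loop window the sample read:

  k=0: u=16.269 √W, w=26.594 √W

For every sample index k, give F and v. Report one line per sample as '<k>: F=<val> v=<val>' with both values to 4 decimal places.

k=0: u−w=-10.3250, u+w=42.8630; √(b/2)=1.9416, √(2b)=3.8833; F=1.9416×(-10.325)=-20.0475, v=42.8630/3.8833=11.0378

0: F=-20.0475 v=11.0378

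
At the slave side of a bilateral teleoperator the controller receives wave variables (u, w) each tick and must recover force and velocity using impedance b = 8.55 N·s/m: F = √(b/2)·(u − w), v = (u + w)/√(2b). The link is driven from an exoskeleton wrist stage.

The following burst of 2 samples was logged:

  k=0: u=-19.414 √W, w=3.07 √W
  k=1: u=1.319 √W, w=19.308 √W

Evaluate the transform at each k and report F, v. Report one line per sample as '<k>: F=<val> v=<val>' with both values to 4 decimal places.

0: F=-46.4881 v=-3.9524
1: F=-37.1942 v=4.9881

k=0: u−w=-22.4840, u+w=-16.3440; √(b/2)=2.0676, √(2b)=4.1352; F=2.0676×(-22.484)=-46.4881, v=-16.3440/4.1352=-3.9524
k=1: u−w=-17.9890, u+w=20.6270; √(b/2)=2.0676, √(2b)=4.1352; F=2.0676×(-17.989)=-37.1942, v=20.6270/4.1352=4.9881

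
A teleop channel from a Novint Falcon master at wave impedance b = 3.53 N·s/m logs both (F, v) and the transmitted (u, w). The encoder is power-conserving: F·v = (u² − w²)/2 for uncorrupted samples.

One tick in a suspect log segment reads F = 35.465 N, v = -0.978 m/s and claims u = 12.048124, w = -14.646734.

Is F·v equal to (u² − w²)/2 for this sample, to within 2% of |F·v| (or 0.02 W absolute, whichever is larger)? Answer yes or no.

F·v = 35.465×(-0.978) = -34.684770 W.
(u² − w²)/2 = (145.157292 − 214.526817)/2 = -34.684762 W.
|Δ| = 0.000008;  2% of max(1, |F·v|) = 0.693695.

yes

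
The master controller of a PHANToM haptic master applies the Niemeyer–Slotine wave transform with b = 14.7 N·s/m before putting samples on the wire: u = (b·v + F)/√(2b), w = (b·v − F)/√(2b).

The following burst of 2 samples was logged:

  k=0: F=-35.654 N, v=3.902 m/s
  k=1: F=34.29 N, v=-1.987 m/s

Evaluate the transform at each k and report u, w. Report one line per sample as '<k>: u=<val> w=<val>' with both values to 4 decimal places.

0: u=4.0031 w=17.1543
1: u=0.9371 w=-11.7110

k=0: b·v=14.7×3.902=57.3594; √(2b)=5.4222; u=(57.3594+(-35.654))/5.4222=4.0031, w=(57.3594−(-35.654))/5.4222=17.1543
k=1: b·v=14.7×(-1.987)=-29.2089; √(2b)=5.4222; u=(-29.2089+34.29)/5.4222=0.9371, w=(-29.2089−34.29)/5.4222=-11.7110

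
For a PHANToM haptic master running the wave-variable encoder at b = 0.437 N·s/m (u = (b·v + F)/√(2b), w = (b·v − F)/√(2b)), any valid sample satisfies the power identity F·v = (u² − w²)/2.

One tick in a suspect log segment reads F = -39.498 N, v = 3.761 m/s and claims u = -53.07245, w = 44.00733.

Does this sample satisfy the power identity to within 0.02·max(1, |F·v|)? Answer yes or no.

F·v = (-39.498)×3.761 = -148.55198 W.
(u² − w²)/2 = (2816.68495 − 1936.64509)/2 = 440.01993 W.
|Δ| = 588.57191;  2% of max(1, |F·v|) = 2.97104.

no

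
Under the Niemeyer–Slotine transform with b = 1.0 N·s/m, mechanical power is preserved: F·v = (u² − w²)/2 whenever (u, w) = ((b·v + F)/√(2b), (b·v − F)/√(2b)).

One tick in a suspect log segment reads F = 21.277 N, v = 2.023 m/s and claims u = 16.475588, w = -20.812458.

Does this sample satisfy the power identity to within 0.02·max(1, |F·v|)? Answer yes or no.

no

F·v = 21.277×2.023 = 43.043371 W.
(u² − w²)/2 = (271.445000 − 433.158408)/2 = -80.856704 W.
|Δ| = 123.900075;  2% of max(1, |F·v|) = 0.860867.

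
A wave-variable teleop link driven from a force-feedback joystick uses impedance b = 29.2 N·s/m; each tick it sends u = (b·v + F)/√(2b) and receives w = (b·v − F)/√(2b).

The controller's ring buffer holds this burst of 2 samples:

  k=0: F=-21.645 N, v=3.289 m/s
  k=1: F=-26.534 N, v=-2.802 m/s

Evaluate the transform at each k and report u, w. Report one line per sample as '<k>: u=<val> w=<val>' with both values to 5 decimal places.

k=0: b·v=29.2×3.289=96.03880; √(2b)=7.64199; u=(96.03880+(-21.645))/7.64199=9.73487, w=(96.03880−(-21.645))/7.64199=15.39963
k=1: b·v=29.2×(-2.802)=-81.81840; √(2b)=7.64199; u=(-81.81840+(-26.534))/7.64199=-14.17856, w=(-81.81840−(-26.534))/7.64199=-7.23429

0: u=9.73487 w=15.39963
1: u=-14.17856 w=-7.23429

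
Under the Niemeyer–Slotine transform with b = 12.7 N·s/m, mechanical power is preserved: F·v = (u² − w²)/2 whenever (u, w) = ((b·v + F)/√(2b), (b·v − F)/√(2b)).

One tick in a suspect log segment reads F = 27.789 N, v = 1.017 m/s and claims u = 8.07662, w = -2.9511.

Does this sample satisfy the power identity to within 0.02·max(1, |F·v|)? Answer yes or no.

F·v = 27.789×1.017 = 28.26141 W.
(u² − w²)/2 = (65.23179 − 8.70899)/2 = 28.26140 W.
|Δ| = 0.00001;  2% of max(1, |F·v|) = 0.56523.

yes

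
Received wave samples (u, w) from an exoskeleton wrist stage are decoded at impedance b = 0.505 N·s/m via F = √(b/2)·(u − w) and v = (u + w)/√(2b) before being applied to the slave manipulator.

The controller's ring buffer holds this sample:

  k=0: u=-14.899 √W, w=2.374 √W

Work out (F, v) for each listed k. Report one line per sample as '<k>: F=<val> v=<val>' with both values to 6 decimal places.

k=0: u−w=-17.273000, u+w=-12.525000; √(b/2)=0.502494, √(2b)=1.004988; F=0.502494×(-17.273)=-8.679575, v=-12.525000/1.004988=-12.462841

0: F=-8.679575 v=-12.462841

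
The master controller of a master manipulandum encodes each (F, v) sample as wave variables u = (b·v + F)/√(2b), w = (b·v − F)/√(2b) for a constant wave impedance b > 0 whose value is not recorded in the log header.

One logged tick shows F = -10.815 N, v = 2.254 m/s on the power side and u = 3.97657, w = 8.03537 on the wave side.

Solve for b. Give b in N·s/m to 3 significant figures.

u + w = 12.0119;  u + w = √(2b)·v, so √(2b) = 12.0119/2.254 = 5.3292.
b = (√(2b))²/2 = 28.4000/2 = 14.2000.
(Check via u − w = 2F/√(2b): u − w = -4.0588, 2F/√(2b) = -4.0588.)

b = 14.2 N·s/m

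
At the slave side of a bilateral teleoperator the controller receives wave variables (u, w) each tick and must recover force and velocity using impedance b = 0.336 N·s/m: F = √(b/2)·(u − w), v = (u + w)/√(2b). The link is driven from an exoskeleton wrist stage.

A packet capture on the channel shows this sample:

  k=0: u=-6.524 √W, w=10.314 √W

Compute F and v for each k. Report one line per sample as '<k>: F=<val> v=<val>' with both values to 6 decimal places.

k=0: u−w=-16.838000, u+w=3.790000; √(b/2)=0.409878, √(2b)=0.819756; F=0.409878×(-16.838)=-6.901526, v=3.790000/0.819756=4.623327

0: F=-6.901526 v=4.623327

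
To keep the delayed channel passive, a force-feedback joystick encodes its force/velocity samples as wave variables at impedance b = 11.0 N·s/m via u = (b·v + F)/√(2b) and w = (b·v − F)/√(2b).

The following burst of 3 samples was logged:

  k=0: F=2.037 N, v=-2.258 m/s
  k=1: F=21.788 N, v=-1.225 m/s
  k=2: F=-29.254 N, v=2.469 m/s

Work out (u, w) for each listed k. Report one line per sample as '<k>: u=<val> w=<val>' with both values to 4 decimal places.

0: u=-4.8612 w=-5.7298
1: u=1.7723 w=-7.5181
2: u=-0.4467 w=12.0273

k=0: b·v=11.0×(-2.258)=-24.8380; √(2b)=4.6904; u=(-24.8380+2.037)/4.6904=-4.8612, w=(-24.8380−2.037)/4.6904=-5.7298
k=1: b·v=11.0×(-1.225)=-13.4750; √(2b)=4.6904; u=(-13.4750+21.788)/4.6904=1.7723, w=(-13.4750−21.788)/4.6904=-7.5181
k=2: b·v=11.0×2.469=27.1590; √(2b)=4.6904; u=(27.1590+(-29.254))/4.6904=-0.4467, w=(27.1590−(-29.254))/4.6904=12.0273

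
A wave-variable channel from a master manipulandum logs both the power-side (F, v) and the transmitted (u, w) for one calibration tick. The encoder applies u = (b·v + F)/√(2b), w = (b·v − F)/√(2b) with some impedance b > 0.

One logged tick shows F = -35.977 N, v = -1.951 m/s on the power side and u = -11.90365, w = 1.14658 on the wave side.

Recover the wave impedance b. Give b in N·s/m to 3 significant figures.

u + w = -10.7571;  u + w = √(2b)·v, so √(2b) = -10.7571/(-1.951) = 5.5136.
b = (√(2b))²/2 = 30.4000/2 = 15.2000.
(Check via u − w = 2F/√(2b): u − w = -13.0502, 2F/√(2b) = -13.0502.)

b = 15.2 N·s/m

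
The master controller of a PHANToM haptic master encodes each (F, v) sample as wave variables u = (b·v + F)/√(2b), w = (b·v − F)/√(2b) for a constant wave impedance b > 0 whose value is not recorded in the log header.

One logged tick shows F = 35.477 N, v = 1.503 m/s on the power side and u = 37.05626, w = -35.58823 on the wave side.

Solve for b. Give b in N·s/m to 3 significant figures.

u + w = 1.4680;  u + w = √(2b)·v, so √(2b) = 1.4680/1.503 = 0.9767.
b = (√(2b))²/2 = 0.9540/2 = 0.4770.
(Check via u − w = 2F/√(2b): u − w = 72.6445, 2F/√(2b) = 72.6442.)

b = 0.477 N·s/m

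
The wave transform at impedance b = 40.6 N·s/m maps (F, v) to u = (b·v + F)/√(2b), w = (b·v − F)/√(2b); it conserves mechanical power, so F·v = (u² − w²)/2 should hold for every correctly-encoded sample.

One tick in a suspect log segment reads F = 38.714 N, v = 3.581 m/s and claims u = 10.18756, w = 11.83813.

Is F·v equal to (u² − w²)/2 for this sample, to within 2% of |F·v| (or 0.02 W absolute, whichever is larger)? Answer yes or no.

F·v = 38.714×3.581 = 138.63483 W.
(u² − w²)/2 = (103.78638 − 140.14132)/2 = -18.17747 W.
|Δ| = 156.81231;  2% of max(1, |F·v|) = 2.77270.

no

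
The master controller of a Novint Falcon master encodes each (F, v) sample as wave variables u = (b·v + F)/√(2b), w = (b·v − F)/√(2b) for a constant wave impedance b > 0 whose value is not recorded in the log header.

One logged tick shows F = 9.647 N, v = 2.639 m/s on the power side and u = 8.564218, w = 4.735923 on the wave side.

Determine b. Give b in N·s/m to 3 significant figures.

b = 12.7 N·s/m

u + w = 13.300141;  u + w = √(2b)·v, so √(2b) = 13.300141/2.639 = 5.039841.
b = (√(2b))²/2 = 25.400000/2 = 12.700000.
(Check via u − w = 2F/√(2b): u − w = 3.828295, 2F/√(2b) = 3.828295.)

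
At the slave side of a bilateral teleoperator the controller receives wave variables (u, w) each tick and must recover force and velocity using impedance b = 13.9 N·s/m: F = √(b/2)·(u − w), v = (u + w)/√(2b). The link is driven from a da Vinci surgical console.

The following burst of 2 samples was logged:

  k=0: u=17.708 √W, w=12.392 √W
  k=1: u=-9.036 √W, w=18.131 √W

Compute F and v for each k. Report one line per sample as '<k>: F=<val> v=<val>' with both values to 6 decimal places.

k=0: u−w=5.316000, u+w=30.100000; √(b/2)=2.636285, √(2b)=5.272571; F=2.636285×5.316=14.014492, v=30.100000/5.272571=5.708790
k=1: u−w=-27.167000, u+w=9.095000; √(b/2)=2.636285, √(2b)=5.272571; F=2.636285×(-27.167)=-71.619962, v=9.095000/5.272571=1.724965

0: F=14.014492 v=5.708790
1: F=-71.619962 v=1.724965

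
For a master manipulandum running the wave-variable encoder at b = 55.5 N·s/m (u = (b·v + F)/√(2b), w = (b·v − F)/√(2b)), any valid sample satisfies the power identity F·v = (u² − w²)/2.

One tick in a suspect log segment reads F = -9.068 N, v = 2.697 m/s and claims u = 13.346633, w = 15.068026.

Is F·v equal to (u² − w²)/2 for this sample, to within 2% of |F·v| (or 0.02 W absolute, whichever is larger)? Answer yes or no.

yes

F·v = (-9.068)×2.697 = -24.456396 W.
(u² − w²)/2 = (178.132612 − 227.045408)/2 = -24.456398 W.
|Δ| = 0.000002;  2% of max(1, |F·v|) = 0.489128.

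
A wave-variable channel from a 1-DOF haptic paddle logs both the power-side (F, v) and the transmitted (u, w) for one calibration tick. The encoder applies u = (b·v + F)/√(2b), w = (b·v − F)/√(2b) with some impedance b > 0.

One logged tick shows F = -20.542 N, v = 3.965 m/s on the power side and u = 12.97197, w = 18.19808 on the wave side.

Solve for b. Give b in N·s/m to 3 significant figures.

u + w = 31.17005;  u + w = √(2b)·v, so √(2b) = 31.17005/3.965 = 7.86130.
b = (√(2b))²/2 = 61.80002/2 = 30.90001.
(Check via u − w = 2F/√(2b): u − w = -5.22611, 2F/√(2b) = -5.22611.)

b = 30.9 N·s/m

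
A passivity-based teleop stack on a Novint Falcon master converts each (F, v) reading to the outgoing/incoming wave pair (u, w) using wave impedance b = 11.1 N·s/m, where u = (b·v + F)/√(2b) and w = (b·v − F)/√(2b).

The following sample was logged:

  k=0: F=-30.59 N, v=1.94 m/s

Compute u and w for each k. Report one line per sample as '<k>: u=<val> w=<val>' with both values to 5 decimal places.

0: u=-1.92203 w=11.06270

k=0: b·v=11.1×1.94=21.53400; √(2b)=4.71169; u=(21.53400+(-30.59))/4.71169=-1.92203, w=(21.53400−(-30.59))/4.71169=11.06270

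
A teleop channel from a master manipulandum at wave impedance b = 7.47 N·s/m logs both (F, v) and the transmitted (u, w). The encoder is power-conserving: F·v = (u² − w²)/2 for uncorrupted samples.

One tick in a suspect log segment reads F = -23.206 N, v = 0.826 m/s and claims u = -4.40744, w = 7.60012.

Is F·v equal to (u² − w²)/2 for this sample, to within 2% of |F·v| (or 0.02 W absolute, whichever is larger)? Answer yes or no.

yes

F·v = (-23.206)×0.826 = -19.1682 W.
(u² − w²)/2 = (19.4255 − 57.7618)/2 = -19.1681 W.
|Δ| = 0.0000;  2% of max(1, |F·v|) = 0.3834.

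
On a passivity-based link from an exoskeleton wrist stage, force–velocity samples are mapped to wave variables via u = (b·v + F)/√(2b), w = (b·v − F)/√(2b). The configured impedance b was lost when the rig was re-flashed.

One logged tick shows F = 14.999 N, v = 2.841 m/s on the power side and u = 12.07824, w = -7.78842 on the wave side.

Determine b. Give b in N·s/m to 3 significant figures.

b = 1.14 N·s/m

u + w = 4.28982;  u + w = √(2b)·v, so √(2b) = 4.28982/2.841 = 1.50997.
b = (√(2b))²/2 = 2.28000/2 = 1.14000.
(Check via u − w = 2F/√(2b): u − w = 19.86666, 2F/√(2b) = 19.86664.)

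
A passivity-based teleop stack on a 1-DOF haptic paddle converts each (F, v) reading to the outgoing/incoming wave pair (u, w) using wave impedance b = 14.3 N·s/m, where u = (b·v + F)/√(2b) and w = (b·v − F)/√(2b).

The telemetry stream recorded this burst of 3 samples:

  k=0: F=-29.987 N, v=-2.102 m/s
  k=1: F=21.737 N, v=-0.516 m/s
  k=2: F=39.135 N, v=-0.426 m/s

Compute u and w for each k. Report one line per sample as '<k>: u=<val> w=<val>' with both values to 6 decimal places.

k=0: b·v=14.3×(-2.102)=-30.058600; √(2b)=5.347897; u=(-30.058600+(-29.987))/5.347897=-11.227891, w=(-30.058600−(-29.987))/5.347897=-0.013388
k=1: b·v=14.3×(-0.516)=-7.378800; √(2b)=5.347897; u=(-7.378800+21.737)/5.347897=2.684831, w=(-7.378800−21.737)/5.347897=-5.444346
k=2: b·v=14.3×(-0.426)=-6.091800; √(2b)=5.347897; u=(-6.091800+39.135)/5.347897=6.178728, w=(-6.091800−39.135)/5.347897=-8.456932

0: u=-11.227891 w=-0.013388
1: u=2.684831 w=-5.444346
2: u=6.178728 w=-8.456932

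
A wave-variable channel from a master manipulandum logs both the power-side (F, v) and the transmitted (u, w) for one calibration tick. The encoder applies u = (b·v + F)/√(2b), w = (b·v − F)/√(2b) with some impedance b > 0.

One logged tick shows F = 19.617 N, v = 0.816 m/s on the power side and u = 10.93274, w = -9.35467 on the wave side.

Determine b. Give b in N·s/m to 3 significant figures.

u + w = 1.57807;  u + w = √(2b)·v, so √(2b) = 1.57807/0.816 = 1.93391.
b = (√(2b))²/2 = 3.74001/2 = 1.87000.
(Check via u − w = 2F/√(2b): u − w = 20.28741, 2F/√(2b) = 20.28740.)

b = 1.87 N·s/m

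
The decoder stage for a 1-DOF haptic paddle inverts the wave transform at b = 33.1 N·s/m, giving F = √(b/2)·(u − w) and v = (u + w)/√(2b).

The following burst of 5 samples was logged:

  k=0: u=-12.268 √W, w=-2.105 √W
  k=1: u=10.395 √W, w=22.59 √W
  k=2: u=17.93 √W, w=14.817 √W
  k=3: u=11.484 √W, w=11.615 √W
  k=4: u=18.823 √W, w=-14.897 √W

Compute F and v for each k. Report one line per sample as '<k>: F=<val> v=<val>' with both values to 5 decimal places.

k=0: u−w=-10.16300, u+w=-14.37300; √(b/2)=4.06817, √(2b)=8.13634; F=4.06817×(-10.163)=-41.34480, v=-14.37300/8.13634=-1.76652
k=1: u−w=-12.19500, u+w=32.98500; √(b/2)=4.06817, √(2b)=8.13634; F=4.06817×(-12.195)=-49.61132, v=32.98500/8.13634=4.05403
k=2: u−w=3.11300, u+w=32.74700; √(b/2)=4.06817, √(2b)=8.13634; F=4.06817×3.113=12.66421, v=32.74700/8.13634=4.02478
k=3: u−w=-0.13100, u+w=23.09900; √(b/2)=4.06817, √(2b)=8.13634; F=4.06817×(-0.131)=-0.53293, v=23.09900/8.13634=2.83899
k=4: u−w=33.72000, u+w=3.92600; √(b/2)=4.06817, √(2b)=8.13634; F=4.06817×33.72=137.17866, v=3.92600/8.13634=0.48253

0: F=-41.34480 v=-1.76652
1: F=-49.61132 v=4.05403
2: F=12.66421 v=4.02478
3: F=-0.53293 v=2.83899
4: F=137.17866 v=0.48253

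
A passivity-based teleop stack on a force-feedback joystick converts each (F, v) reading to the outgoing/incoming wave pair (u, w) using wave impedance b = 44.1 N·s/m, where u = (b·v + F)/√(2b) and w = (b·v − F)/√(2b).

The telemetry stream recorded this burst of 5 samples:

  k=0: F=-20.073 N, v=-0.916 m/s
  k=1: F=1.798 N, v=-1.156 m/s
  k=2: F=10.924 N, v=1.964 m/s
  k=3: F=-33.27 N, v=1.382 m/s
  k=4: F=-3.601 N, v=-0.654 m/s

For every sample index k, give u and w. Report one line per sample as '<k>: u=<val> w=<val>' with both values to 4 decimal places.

0: u=-6.4387 w=-2.1639
1: u=-5.2368 w=-5.6197
2: u=10.3856 w=8.0593
3: u=2.9469 w=10.0321
4: u=-3.4544 w=-2.6876

k=0: b·v=44.1×(-0.916)=-40.3956; √(2b)=9.3915; u=(-40.3956+(-20.073))/9.3915=-6.4387, w=(-40.3956−(-20.073))/9.3915=-2.1639
k=1: b·v=44.1×(-1.156)=-50.9796; √(2b)=9.3915; u=(-50.9796+1.798)/9.3915=-5.2368, w=(-50.9796−1.798)/9.3915=-5.6197
k=2: b·v=44.1×1.964=86.6124; √(2b)=9.3915; u=(86.6124+10.924)/9.3915=10.3856, w=(86.6124−10.924)/9.3915=8.0593
k=3: b·v=44.1×1.382=60.9462; √(2b)=9.3915; u=(60.9462+(-33.27))/9.3915=2.9469, w=(60.9462−(-33.27))/9.3915=10.0321
k=4: b·v=44.1×(-0.654)=-28.8414; √(2b)=9.3915; u=(-28.8414+(-3.601))/9.3915=-3.4544, w=(-28.8414−(-3.601))/9.3915=-2.6876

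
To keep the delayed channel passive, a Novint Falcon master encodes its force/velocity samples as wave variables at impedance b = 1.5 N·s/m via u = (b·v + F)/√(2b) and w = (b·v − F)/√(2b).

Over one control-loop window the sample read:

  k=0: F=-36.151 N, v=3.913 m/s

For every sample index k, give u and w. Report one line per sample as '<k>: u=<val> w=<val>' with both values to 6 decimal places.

0: u=-17.483032 w=24.260547

k=0: b·v=1.5×3.913=5.869500; √(2b)=1.732051; u=(5.869500+(-36.151))/1.732051=-17.483032, w=(5.869500−(-36.151))/1.732051=24.260547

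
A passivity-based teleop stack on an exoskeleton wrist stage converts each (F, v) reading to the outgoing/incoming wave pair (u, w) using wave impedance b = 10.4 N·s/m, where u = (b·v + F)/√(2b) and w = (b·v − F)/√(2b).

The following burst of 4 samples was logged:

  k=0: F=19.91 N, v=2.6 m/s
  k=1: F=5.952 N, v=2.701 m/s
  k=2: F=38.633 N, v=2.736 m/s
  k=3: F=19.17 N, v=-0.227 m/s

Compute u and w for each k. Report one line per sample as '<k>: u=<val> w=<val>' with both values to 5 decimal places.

k=0: b·v=10.4×2.6=27.04000; √(2b)=4.56070; u=(27.04000+19.91)/4.56070=10.29447, w=(27.04000−19.91)/4.56070=1.56336
k=1: b·v=10.4×2.701=28.09040; √(2b)=4.56070; u=(28.09040+5.952)/4.56070=7.46429, w=(28.09040−5.952)/4.56070=4.85417
k=2: b·v=10.4×2.736=28.45440; √(2b)=4.56070; u=(28.45440+38.633)/4.56070=14.70989, w=(28.45440−38.633)/4.56070=-2.23181
k=3: b·v=10.4×(-0.227)=-2.36080; √(2b)=4.56070; u=(-2.36080+19.17)/4.56070=3.68566, w=(-2.36080−19.17)/4.56070=-4.72094

0: u=10.29447 w=1.56336
1: u=7.46429 w=4.85417
2: u=14.70989 w=-2.23181
3: u=3.68566 w=-4.72094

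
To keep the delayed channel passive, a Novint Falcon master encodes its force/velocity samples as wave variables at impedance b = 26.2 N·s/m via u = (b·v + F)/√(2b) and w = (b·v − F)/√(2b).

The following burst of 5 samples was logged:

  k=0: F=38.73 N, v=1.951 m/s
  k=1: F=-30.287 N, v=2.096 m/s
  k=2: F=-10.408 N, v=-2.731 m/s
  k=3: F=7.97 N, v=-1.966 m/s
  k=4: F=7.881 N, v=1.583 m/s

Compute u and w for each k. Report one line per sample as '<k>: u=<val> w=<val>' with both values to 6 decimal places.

0: u=12.411780 w=1.711088
1: u=3.402256 w=11.770236
2: u=-11.322371 w=-8.446750
3: u=-6.014712 w=-8.216739
4: u=6.818217 w=4.640779

k=0: b·v=26.2×1.951=51.116200; √(2b)=7.238784; u=(51.116200+38.73)/7.238784=12.411780, w=(51.116200−38.73)/7.238784=1.711088
k=1: b·v=26.2×2.096=54.915200; √(2b)=7.238784; u=(54.915200+(-30.287))/7.238784=3.402256, w=(54.915200−(-30.287))/7.238784=11.770236
k=2: b·v=26.2×(-2.731)=-71.552200; √(2b)=7.238784; u=(-71.552200+(-10.408))/7.238784=-11.322371, w=(-71.552200−(-10.408))/7.238784=-8.446750
k=3: b·v=26.2×(-1.966)=-51.509200; √(2b)=7.238784; u=(-51.509200+7.97)/7.238784=-6.014712, w=(-51.509200−7.97)/7.238784=-8.216739
k=4: b·v=26.2×1.583=41.474600; √(2b)=7.238784; u=(41.474600+7.881)/7.238784=6.818217, w=(41.474600−7.881)/7.238784=4.640779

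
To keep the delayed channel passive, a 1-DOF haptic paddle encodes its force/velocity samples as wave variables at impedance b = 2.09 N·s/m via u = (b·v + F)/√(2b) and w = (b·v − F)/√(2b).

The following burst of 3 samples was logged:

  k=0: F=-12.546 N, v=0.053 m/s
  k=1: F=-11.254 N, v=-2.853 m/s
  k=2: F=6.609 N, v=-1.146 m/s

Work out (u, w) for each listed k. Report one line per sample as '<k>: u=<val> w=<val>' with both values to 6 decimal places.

k=0: b·v=2.09×0.053=0.110770; √(2b)=2.044505; u=(0.110770+(-12.546))/2.044505=-6.082270, w=(0.110770−(-12.546))/2.044505=6.190629
k=1: b·v=2.09×(-2.853)=-5.962770; √(2b)=2.044505; u=(-5.962770+(-11.254))/2.044505=-8.420997, w=(-5.962770−(-11.254))/2.044505=2.588025
k=2: b·v=2.09×(-1.146)=-2.395140; √(2b)=2.044505; u=(-2.395140+6.609)/2.044505=2.061066, w=(-2.395140−6.609)/2.044505=-4.404069

0: u=-6.082270 w=6.190629
1: u=-8.420997 w=2.588025
2: u=2.061066 w=-4.404069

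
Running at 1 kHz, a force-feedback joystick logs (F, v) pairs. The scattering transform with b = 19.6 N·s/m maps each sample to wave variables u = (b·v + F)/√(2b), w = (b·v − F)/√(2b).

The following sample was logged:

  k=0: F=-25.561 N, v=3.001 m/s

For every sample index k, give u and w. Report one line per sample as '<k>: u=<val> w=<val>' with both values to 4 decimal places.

0: u=5.3120 w=13.4772

k=0: b·v=19.6×3.001=58.8196; √(2b)=6.2610; u=(58.8196+(-25.561))/6.2610=5.3120, w=(58.8196−(-25.561))/6.2610=13.4772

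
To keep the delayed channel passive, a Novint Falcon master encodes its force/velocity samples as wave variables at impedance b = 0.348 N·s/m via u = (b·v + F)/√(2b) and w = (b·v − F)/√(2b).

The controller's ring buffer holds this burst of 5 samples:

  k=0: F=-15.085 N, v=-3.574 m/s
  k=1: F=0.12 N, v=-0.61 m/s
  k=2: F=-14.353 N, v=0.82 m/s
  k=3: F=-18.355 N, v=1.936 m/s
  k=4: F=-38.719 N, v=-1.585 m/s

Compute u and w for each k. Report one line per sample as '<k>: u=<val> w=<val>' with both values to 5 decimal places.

0: u=-19.57259 w=16.59093
1: u=-0.11061 w=-0.39829
2: u=-16.86229 w=17.54639
3: u=-21.19380 w=22.80894
4: u=-47.07200 w=45.74969

k=0: b·v=0.348×(-3.574)=-1.24375; √(2b)=0.83427; u=(-1.24375+(-15.085))/0.83427=-19.57259, w=(-1.24375−(-15.085))/0.83427=16.59093
k=1: b·v=0.348×(-0.61)=-0.21228; √(2b)=0.83427; u=(-0.21228+0.12)/0.83427=-0.11061, w=(-0.21228−0.12)/0.83427=-0.39829
k=2: b·v=0.348×0.82=0.28536; √(2b)=0.83427; u=(0.28536+(-14.353))/0.83427=-16.86229, w=(0.28536−(-14.353))/0.83427=17.54639
k=3: b·v=0.348×1.936=0.67373; √(2b)=0.83427; u=(0.67373+(-18.355))/0.83427=-21.19380, w=(0.67373−(-18.355))/0.83427=22.80894
k=4: b·v=0.348×(-1.585)=-0.55158; √(2b)=0.83427; u=(-0.55158+(-38.719))/0.83427=-47.07200, w=(-0.55158−(-38.719))/0.83427=45.74969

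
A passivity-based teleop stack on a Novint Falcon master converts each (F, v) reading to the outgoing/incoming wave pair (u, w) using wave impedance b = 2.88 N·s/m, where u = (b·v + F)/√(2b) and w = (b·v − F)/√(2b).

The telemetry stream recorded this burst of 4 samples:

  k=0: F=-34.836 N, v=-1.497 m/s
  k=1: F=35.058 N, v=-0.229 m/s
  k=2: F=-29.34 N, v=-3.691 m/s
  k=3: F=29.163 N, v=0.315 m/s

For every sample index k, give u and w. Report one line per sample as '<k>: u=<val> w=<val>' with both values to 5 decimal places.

0: u=-16.31140 w=12.71860
1: u=14.33270 w=-14.88230
2: u=-16.65420 w=7.79580
3: u=12.52925 w=-11.77325

k=0: b·v=2.88×(-1.497)=-4.31136; √(2b)=2.40000; u=(-4.31136+(-34.836))/2.40000=-16.31140, w=(-4.31136−(-34.836))/2.40000=12.71860
k=1: b·v=2.88×(-0.229)=-0.65952; √(2b)=2.40000; u=(-0.65952+35.058)/2.40000=14.33270, w=(-0.65952−35.058)/2.40000=-14.88230
k=2: b·v=2.88×(-3.691)=-10.63008; √(2b)=2.40000; u=(-10.63008+(-29.34))/2.40000=-16.65420, w=(-10.63008−(-29.34))/2.40000=7.79580
k=3: b·v=2.88×0.315=0.90720; √(2b)=2.40000; u=(0.90720+29.163)/2.40000=12.52925, w=(0.90720−29.163)/2.40000=-11.77325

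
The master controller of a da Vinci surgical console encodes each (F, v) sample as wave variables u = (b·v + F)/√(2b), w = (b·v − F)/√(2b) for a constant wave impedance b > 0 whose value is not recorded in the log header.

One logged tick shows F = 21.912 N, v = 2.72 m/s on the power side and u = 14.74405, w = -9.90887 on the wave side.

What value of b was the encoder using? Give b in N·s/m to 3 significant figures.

b = 1.58 N·s/m

u + w = 4.83518;  u + w = √(2b)·v, so √(2b) = 4.83518/2.72 = 1.77764.
b = (√(2b))²/2 = 3.16000/2 = 1.58000.
(Check via u − w = 2F/√(2b): u − w = 24.65292, 2F/√(2b) = 24.65291.)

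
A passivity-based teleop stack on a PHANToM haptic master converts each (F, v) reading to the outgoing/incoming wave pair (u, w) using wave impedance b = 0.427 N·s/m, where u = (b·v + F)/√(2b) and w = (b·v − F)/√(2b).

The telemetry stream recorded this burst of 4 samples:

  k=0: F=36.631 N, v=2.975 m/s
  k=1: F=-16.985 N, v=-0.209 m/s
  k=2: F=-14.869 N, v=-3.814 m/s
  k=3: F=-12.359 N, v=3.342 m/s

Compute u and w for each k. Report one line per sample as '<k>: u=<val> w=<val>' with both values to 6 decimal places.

0: u=41.013370 w=-38.264110
1: u=-18.476194 w=18.283053
2: u=-17.852180 w=14.327582
3: u=-11.829580 w=14.917993

k=0: b·v=0.427×2.975=1.270325; √(2b)=0.924121; u=(1.270325+36.631)/0.924121=41.013370, w=(1.270325−36.631)/0.924121=-38.264110
k=1: b·v=0.427×(-0.209)=-0.089243; √(2b)=0.924121; u=(-0.089243+(-16.985))/0.924121=-18.476194, w=(-0.089243−(-16.985))/0.924121=18.283053
k=2: b·v=0.427×(-3.814)=-1.628578; √(2b)=0.924121; u=(-1.628578+(-14.869))/0.924121=-17.852180, w=(-1.628578−(-14.869))/0.924121=14.327582
k=3: b·v=0.427×3.342=1.427034; √(2b)=0.924121; u=(1.427034+(-12.359))/0.924121=-11.829580, w=(1.427034−(-12.359))/0.924121=14.917993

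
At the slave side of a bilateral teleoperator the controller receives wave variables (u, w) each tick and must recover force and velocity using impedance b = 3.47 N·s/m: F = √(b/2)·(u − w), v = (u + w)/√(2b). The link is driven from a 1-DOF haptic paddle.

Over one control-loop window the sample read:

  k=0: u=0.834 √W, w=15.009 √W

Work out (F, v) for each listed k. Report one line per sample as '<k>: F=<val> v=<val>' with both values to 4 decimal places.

0: F=-18.6712 v=6.0139

k=0: u−w=-14.1750, u+w=15.8430; √(b/2)=1.3172, √(2b)=2.6344; F=1.3172×(-14.175)=-18.6712, v=15.8430/2.6344=6.0139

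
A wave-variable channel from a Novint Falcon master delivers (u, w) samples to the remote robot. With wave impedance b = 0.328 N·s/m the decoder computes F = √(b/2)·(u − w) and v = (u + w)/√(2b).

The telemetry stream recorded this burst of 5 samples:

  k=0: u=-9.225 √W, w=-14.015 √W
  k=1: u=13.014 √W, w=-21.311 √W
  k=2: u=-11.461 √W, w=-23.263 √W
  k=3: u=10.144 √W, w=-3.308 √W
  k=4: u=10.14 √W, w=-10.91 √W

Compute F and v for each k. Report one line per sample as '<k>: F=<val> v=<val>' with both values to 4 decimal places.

k=0: u−w=4.7900, u+w=-23.2400; √(b/2)=0.4050, √(2b)=0.8099; F=0.4050×4.79=1.9398, v=-23.2400/0.8099=-28.6935
k=1: u−w=34.3250, u+w=-8.2970; √(b/2)=0.4050, √(2b)=0.8099; F=0.4050×34.325=13.9006, v=-8.2970/0.8099=-10.2440
k=2: u−w=11.8020, u+w=-34.7240; √(b/2)=0.4050, √(2b)=0.8099; F=0.4050×11.802=4.7794, v=-34.7240/0.8099=-42.8724
k=3: u−w=13.4520, u+w=6.8360; √(b/2)=0.4050, √(2b)=0.8099; F=0.4050×13.452=5.4476, v=6.8360/0.8099=8.4401
k=4: u−w=21.0500, u+w=-0.7700; √(b/2)=0.4050, √(2b)=0.8099; F=0.4050×21.05=8.5246, v=-0.7700/0.8099=-0.9507

0: F=1.9398 v=-28.6935
1: F=13.9006 v=-10.2440
2: F=4.7794 v=-42.8724
3: F=5.4476 v=8.4401
4: F=8.5246 v=-0.9507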